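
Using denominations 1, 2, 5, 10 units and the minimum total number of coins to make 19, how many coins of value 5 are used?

1

Greedy: take as many of the largest coin as possible, then repeat with the remainder.
19 = 1×10 + 1×5 + 2×2
Count of 5: 1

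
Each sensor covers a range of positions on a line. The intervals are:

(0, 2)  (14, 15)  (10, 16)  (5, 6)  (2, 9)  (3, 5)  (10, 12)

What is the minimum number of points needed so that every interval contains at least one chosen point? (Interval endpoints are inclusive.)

Process intervals by earliest right end; each time one isn't hit yet, stab at its right endpoint.
Sorted: [0,2] [3,5] [5,6] [2,9] [10,12] [14,15] [10,16]
{[0,2]} hit by 2; {[3,5],[5,6],[2,9]} hit by 5; {[10,12]} hit by 12; {[14,15],[10,16]} hit by 15.
Points: 2, 5, 12, 15 (4 total).

4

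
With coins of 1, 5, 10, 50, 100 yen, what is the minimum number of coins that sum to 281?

Use the largest denomination that fits, subtract, and repeat.
281 − 2×100→81 − 1×50→31 − 3×10→1 − 1×1→0
Total coins = 2 + 1 + 3 + 1 = 7

7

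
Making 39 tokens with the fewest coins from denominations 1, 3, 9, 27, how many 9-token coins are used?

39 = 1×27 + 1×9 + 1×3
Count of 9: 1

1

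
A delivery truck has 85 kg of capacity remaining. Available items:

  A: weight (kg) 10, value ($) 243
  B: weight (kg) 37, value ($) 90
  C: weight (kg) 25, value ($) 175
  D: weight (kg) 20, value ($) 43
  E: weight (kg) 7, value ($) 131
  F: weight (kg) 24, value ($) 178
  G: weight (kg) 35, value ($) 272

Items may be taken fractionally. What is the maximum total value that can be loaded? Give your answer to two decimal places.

Sort by value per unit weight and fill in that order.
Order: A (243/10=24.30) > E (131/7=18.71) > G (272/35=7.77) > F (178/24=7.42) > C (175/25=7.00) > B (90/37=2.43) > D (43/20=2.15)
Fill: take A (10 @ 243) → take E (7 @ 131) → take G (35 @ 272) → take F (24 @ 178) → take 9/25 of C → 63.00; 85/85 used.
Total value = 887.00

887.00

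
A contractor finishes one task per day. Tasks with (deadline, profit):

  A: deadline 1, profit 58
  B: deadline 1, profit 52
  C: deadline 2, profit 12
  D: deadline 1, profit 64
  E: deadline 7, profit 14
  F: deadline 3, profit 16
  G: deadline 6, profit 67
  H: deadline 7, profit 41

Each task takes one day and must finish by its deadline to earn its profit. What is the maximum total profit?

214

Take jobs in profit order; each goes to the latest open slot no later than its deadline.
Profit order: G=67 D=64 A=58 B=52 H=41 F=16 E=14 C=12
Assign: G→slot 6, D→slot 1, A skipped, B skipped, H→slot 7, F→slot 3, E→slot 5, C→slot 2.
Slots: [1:D] [2:C] [3:F] [5:E] [6:G] [7:H]
Profit = 64 + 12 + 16 + 14 + 67 + 41 = 214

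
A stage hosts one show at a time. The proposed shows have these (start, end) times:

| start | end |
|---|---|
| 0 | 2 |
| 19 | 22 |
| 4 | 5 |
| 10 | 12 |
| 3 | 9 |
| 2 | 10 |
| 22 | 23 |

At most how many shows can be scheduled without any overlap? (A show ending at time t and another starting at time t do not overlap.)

Sort by end time and greedily take each interval whose start is ≥ the last chosen end.
By end time: (0,2), (4,5), (3,9), (2,10), (10,12), (19,22), (22,23).
Pick (0,2); next start ≥ 2 → (4,5); next start ≥ 5 → (10,12); next start ≥ 12 → (19,22); next start ≥ 22 → (22,23).
Selected 5 shows.

5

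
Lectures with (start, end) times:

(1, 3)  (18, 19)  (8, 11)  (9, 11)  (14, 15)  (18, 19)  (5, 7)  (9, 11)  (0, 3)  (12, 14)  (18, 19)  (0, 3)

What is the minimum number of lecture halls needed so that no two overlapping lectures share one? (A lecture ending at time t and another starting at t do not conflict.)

Count concurrent intervals with a sweep; the peak is the room count.
Events (time:±→running): 0:+→1 0:+→2 1:+→3 … peak 3.

3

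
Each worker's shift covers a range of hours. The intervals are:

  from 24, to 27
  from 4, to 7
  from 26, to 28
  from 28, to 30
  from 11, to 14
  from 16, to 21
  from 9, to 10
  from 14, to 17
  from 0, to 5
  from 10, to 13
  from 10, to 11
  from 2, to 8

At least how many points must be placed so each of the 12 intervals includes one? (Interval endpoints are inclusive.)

6

By right end: [0,5]  [4,7]  [2,8]  [9,10]  [10,11]  [10,13]  [11,14]  [14,17]  [16,21]  [24,27]  [26,28]  [28,30]
[0,5] uncovered → point at 5; [9,10] uncovered → point at 10; [11,14] uncovered → point at 14; [16,21] uncovered → point at 21; [24,27] uncovered → point at 27; [28,30] uncovered → point at 30.
Points: 5, 10, 14, 21, 27, 30 (6 total).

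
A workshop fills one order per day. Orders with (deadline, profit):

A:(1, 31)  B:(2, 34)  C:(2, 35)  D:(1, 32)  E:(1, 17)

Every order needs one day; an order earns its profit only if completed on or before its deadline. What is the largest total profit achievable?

Take jobs in profit order; each goes to the latest open slot no later than its deadline.
Profit order: C=35 B=34 D=32 A=31 E=17
Assign: C→slot 2, B→slot 1, D skipped, A skipped, E skipped.
Slots: [1:B] [2:C]
Profit = 34 + 35 = 69

69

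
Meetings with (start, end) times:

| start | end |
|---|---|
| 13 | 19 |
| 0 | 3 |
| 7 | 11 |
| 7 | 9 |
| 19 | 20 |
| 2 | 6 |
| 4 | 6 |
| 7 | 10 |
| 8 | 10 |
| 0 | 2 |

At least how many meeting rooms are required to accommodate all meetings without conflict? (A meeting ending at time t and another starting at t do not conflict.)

4

The answer is the maximum number of intervals overlapping at any instant.
starts: [0, 0, 2, 4, 7, 7, 7, 8, 13, 19]
ends:   [2, 3, 6, 6, 9, 10, 10, 11, 19, 20]
s0→1 s0→2 e2→1 s2→2 e3→1 s4→2 e6→1 e6→0 s7→1 s7→2 s7→3 s8→4  — peak 4.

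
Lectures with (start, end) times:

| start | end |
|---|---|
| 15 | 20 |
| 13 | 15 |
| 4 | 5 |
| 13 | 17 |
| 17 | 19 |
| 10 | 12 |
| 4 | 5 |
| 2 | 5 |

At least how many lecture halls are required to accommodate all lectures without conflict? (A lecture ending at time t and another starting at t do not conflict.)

Events (time:±→running): 2:+→1 4:+→2 4:+→3 … peak 3.

3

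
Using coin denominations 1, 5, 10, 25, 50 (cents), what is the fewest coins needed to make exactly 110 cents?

Use the largest denomination that fits, subtract, and repeat.
110 = 2×50 + 1×10
Total coins = 2 + 1 = 3

3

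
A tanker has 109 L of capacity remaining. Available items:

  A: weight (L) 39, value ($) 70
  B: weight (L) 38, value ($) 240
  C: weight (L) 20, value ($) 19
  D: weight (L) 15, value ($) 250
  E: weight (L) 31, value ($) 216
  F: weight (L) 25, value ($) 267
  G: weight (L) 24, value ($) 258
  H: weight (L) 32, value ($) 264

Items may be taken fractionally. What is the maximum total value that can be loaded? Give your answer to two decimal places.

1129.58

Ratios (sorted): D 16.67, G 10.75, F 10.68, H 8.25, E 6.97, B 6.32, A 1.79, C 0.95
take D (15 @ 250); take G (24 @ 258); take F (25 @ 267); take H (32 @ 264); take 13/31 of E → 90.58. Capacity used 109/109.
Total value = 1129.58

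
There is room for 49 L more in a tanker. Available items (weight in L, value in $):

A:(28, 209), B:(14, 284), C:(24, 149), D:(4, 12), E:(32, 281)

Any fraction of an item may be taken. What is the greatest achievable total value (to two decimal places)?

587.39

Sort by value per unit weight and fill in that order.
Order: B (284/14=20.29) > E (281/32=8.78) > A (209/28=7.46) > C (149/24=6.21) > D (12/4=3.00)
Fill: take B (14 @ 284) → take E (32 @ 281) → take 3/28 of A → 22.39; 49/49 used.
Total value = 587.39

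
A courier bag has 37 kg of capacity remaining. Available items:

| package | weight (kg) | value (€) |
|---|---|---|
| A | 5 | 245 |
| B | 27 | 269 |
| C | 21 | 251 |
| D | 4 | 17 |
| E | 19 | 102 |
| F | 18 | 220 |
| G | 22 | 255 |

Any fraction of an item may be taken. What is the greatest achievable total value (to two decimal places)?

Ratios (sorted): A 49.00, F 12.22, C 11.95, G 11.59, B 9.96, E 5.37, D 4.25
take A (5 @ 245); take F (18 @ 220); take 14/21 of C → 167.33. Capacity used 37/37.
Total value = 632.33

632.33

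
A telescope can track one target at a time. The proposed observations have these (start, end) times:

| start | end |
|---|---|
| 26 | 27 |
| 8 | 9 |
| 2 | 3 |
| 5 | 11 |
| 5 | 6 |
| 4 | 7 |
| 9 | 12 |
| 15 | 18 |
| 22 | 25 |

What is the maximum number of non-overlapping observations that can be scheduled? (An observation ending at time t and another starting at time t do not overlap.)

7

Order by finish time; keep every interval that doesn't clash with the previous kept one.
Sorted by end: (2,3)  (5,6)  (4,7)  (8,9)  (5,11)  (9,12)  (15,18)  (22,25)  (26,27)
take (2,3); take (5,6); skip (4,7); take (8,9); skip (5,11); take (9,12); take (15,18); take (22,25); take (26,27).
Selected 7 observations.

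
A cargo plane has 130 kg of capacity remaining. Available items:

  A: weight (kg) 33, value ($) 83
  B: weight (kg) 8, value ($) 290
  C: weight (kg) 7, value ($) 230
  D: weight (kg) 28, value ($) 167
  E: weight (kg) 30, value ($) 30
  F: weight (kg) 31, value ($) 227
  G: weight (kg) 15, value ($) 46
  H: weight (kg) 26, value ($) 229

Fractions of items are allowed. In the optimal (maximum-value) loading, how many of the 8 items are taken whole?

Sort by value per unit weight and fill in that order.
Order: B (290/8=36.25) > C (230/7=32.86) > H (229/26=8.81) > F (227/31=7.32) > D (167/28=5.96) > G (46/15=3.07) > A (83/33=2.52) > E (30/30=1.00)
Fill: take B (8 @ 290) → take C (7 @ 230) → take H (26 @ 229) → take F (31 @ 227) → take D (28 @ 167) → take G (15 @ 46) → take 15/33 of A → 37.73; 130/130 used.
6 item(s) taken whole; one partial (take 15/33 of A).

6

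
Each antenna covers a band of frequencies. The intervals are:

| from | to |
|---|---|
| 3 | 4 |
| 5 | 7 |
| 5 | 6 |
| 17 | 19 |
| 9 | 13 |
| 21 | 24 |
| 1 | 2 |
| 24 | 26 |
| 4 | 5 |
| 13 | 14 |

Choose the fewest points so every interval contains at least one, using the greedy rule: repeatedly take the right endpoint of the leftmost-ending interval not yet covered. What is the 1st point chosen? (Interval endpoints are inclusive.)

By right end: [1,2]  [3,4]  [4,5]  [5,6]  [5,7]  [9,13]  [13,14]  [17,19]  [21,24]  [24,26]
[1,2] uncovered → point at 2; [3,4] uncovered → point at 4; [5,6] uncovered → point at 6; [9,13] uncovered → point at 13; [17,19] uncovered → point at 19; [21,24] uncovered → point at 24.
Points: 2, 4, 6, 13, 19, 24 (6 total).

2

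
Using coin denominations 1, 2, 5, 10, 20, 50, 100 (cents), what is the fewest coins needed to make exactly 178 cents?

178 − 1×100→78 − 1×50→28 − 1×20→8 − 1×5→3 − 1×2→1 − 1×1→0
Total coins = 1 + 1 + 1 + 1 + 1 + 1 = 6

6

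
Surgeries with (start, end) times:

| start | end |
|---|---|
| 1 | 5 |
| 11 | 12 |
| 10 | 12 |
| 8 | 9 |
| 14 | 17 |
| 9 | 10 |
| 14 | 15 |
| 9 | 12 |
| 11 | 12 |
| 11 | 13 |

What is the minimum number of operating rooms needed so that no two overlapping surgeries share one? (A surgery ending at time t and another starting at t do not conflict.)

5

starts: [1, 8, 9, 9, 10, 11, 11, 11, 14, 14]
ends:   [5, 9, 10, 12, 12, 12, 12, 13, 15, 17]
s1→1 e5→0 s8→1 e9→0 s9→1 s9→2 e10→1 s10→2 s11→3 s11→4 s11→5  — peak 5.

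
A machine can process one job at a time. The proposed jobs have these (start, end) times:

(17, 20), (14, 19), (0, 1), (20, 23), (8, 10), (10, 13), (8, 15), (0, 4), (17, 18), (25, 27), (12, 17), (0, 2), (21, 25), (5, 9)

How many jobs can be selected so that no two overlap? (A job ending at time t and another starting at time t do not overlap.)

6

Order by finish time; keep every interval that doesn't clash with the previous kept one.
By end time: (0,1), (0,2), (0,4), (5,9), (8,10), (10,13), (8,15), (12,17), (17,18), (14,19), (17,20), (20,23), (21,25), (25,27).
Pick (0,1); next start ≥ 1 → (5,9); next start ≥ 9 → (10,13); next start ≥ 13 → (17,18); next start ≥ 18 → (20,23); next start ≥ 23 → (25,27).
Selected 6 jobs.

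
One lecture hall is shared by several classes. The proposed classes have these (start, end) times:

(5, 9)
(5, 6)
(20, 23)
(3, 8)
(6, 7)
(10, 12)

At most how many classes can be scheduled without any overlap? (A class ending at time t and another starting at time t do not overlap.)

By end time: (5,6), (6,7), (3,8), (5,9), (10,12), (20,23).
Pick (5,6); next start ≥ 6 → (6,7); next start ≥ 7 → (10,12); next start ≥ 12 → (20,23).
Selected 4 classes.

4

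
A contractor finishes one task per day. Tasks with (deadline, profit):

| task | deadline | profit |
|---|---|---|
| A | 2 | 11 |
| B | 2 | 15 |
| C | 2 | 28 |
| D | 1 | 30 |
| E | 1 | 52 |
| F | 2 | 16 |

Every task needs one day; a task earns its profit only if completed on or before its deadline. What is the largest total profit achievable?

80

Profit order: E=52 D=30 C=28 F=16 B=15 A=11
Assign: E→slot 1, D skipped, C→slot 2, F skipped, B skipped, A skipped.
Slots: [1:E] [2:C]
Profit = 52 + 28 = 80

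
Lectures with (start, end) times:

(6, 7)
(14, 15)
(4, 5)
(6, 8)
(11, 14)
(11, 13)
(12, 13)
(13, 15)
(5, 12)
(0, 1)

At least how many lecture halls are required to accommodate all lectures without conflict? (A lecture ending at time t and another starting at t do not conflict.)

Events (time:±→running): 0:+→1 1:-→0 4:+→1 5:-→0 5:+→1 6:+→2 6:+→3 … peak 3.

3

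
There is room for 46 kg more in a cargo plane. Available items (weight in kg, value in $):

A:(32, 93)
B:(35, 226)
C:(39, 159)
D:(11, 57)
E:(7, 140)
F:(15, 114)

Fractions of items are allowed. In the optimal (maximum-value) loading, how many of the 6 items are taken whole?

2

Sort by value per unit weight and fill in that order.
Order: E (140/7=20.00) > F (114/15=7.60) > B (226/35=6.46) > D (57/11=5.18) > C (159/39=4.08) > A (93/32=2.91)
Fill: take E (7 @ 140) → take F (15 @ 114) → take 24/35 of B → 154.97; 46/46 used.
2 item(s) taken whole; one partial (take 24/35 of B).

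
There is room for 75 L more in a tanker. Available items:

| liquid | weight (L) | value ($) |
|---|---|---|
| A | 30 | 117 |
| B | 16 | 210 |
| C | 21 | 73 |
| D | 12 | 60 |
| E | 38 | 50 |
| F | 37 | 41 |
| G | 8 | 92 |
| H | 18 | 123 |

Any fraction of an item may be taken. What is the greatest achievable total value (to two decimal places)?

566.90

Ratios (sorted): B 13.12, G 11.50, H 6.83, D 5.00, A 3.90, C 3.48, E 1.32, F 1.11
take B (16 @ 210); take G (8 @ 92); take H (18 @ 123); take D (12 @ 60); take 21/30 of A → 81.90. Capacity used 75/75.
Total value = 566.90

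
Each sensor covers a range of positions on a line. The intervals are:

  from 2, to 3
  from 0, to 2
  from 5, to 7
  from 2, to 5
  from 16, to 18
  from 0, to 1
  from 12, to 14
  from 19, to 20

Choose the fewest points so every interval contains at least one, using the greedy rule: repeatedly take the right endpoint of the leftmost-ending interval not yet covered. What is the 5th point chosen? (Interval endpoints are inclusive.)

18

Sort by right endpoint; whenever an interval is uncovered, place a point at its right end.
Sorted: [0,1] [0,2] [2,3] [2,5] [5,7] [12,14] [16,18] [19,20]
{[0,1],[0,2]} hit by 1; {[2,3],[2,5]} hit by 3; {[5,7]} hit by 7; {[12,14]} hit by 14; {[16,18]} hit by 18; {[19,20]} hit by 20.
Points: 1, 3, 7, 14, 18, 20 (6 total).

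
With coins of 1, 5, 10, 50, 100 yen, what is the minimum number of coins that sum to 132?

132 − 1×100→32 − 3×10→2 − 2×1→0
Total coins = 1 + 3 + 2 = 6

6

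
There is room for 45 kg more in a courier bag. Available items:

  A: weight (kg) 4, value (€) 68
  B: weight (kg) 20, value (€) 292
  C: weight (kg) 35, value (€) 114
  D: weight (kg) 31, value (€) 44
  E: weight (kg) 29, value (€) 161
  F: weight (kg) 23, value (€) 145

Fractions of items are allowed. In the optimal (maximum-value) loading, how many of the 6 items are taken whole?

2

Sort by value per unit weight and fill in that order.
Ratios (sorted): A 17.00, B 14.60, F 6.30, E 5.55, C 3.26, D 1.42
take A (4 @ 68); take B (20 @ 292); take 21/23 of F → 132.39. Capacity used 45/45.
2 item(s) taken whole; one partial (take 21/23 of F).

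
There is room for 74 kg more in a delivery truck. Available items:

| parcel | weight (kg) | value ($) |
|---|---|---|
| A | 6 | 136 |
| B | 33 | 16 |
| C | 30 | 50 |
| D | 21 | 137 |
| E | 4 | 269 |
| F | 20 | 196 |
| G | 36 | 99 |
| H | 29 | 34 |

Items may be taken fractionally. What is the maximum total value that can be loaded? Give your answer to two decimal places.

Ratios (sorted): E 67.25, A 22.67, F 9.80, D 6.52, G 2.75, C 1.67, H 1.17, B 0.48
take E (4 @ 269); take A (6 @ 136); take F (20 @ 196); take D (21 @ 137); take 23/36 of G → 63.25. Capacity used 74/74.
Total value = 801.25

801.25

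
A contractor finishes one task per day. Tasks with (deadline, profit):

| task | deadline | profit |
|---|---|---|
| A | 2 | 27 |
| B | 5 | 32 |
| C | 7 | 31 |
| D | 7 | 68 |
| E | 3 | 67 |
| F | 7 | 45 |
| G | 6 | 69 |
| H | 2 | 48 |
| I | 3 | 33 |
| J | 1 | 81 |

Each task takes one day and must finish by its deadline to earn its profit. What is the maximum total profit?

410

By profit: J(d1,81), G(d6,69), D(d7,68), E(d3,67), H(d2,48), F(d7,45), I(d3,33), B(d5,32), C(d7,31), A(d2,27)
J→slot 1; G→slot 6; D→slot 7; E→slot 3; H→slot 2; F→slot 5; I skipped; B→slot 4; C skipped; A skipped.
Profit = 81 + 48 + 67 + 32 + 45 + 69 + 68 = 410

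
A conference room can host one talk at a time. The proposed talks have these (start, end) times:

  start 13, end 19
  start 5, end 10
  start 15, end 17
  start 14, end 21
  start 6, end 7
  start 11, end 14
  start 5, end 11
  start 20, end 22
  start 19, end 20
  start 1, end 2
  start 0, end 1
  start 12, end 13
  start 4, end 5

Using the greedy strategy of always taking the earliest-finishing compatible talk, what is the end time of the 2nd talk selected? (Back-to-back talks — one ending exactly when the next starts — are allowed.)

2

By end time: (0,1), (1,2), (4,5), (6,7), (5,10), (5,11), (12,13), (11,14), (15,17), (13,19), (19,20), (14,21), (20,22).
Pick (0,1); next start ≥ 1 → (1,2); next start ≥ 2 → (4,5); next start ≥ 5 → (6,7); next start ≥ 7 → (12,13); next start ≥ 13 → (15,17); next start ≥ 17 → (19,20); next start ≥ 20 → (20,22).
Selected: (0,1) (1,2) (4,5) (6,7) (12,13) (15,17) (19,20) (20,22)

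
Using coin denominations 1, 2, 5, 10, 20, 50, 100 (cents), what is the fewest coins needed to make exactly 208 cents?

5

208 = 2×100 + 1×5 + 1×2 + 1×1
Total coins = 2 + 1 + 1 + 1 = 5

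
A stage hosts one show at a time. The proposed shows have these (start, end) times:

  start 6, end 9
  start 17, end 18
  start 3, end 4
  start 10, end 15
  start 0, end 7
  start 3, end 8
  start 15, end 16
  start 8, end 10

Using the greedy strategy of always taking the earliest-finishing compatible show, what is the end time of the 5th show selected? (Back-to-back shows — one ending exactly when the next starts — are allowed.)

18

Order by finish time; keep every interval that doesn't clash with the previous kept one.
By end time: (3,4), (0,7), (3,8), (6,9), (8,10), (10,15), (15,16), (17,18).
Pick (3,4); next start ≥ 4 → (6,9); next start ≥ 9 → (10,15); next start ≥ 15 → (15,16); next start ≥ 16 → (17,18).
Selected: (3,4) (6,9) (10,15) (15,16) (17,18)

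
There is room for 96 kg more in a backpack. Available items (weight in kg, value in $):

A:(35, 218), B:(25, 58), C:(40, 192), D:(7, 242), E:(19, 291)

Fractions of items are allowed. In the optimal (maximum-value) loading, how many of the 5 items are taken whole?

Sort by value per unit weight and fill in that order.
Ratios (sorted): D 34.57, E 15.32, A 6.23, C 4.80, B 2.32
take D (7 @ 242); take E (19 @ 291); take A (35 @ 218); take 35/40 of C → 168.00. Capacity used 96/96.
3 item(s) taken whole; one partial (take 35/40 of C).

3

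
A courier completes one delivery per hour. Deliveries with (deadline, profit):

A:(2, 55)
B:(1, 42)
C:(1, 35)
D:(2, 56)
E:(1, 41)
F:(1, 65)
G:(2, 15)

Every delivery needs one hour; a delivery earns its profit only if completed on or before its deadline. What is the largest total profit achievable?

121

By profit: F(d1,65), D(d2,56), A(d2,55), B(d1,42), E(d1,41), C(d1,35), G(d2,15)
F→slot 1; D→slot 2; A skipped; B skipped; E skipped; C skipped; G skipped.
Profit = 65 + 56 = 121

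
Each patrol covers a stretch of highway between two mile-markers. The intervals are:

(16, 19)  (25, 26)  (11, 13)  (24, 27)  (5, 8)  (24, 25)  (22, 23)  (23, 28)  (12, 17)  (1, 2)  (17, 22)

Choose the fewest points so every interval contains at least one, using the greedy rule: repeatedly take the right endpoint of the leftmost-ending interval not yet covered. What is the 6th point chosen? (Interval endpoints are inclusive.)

25

Process intervals by earliest right end; each time one isn't hit yet, stab at its right endpoint.
Sorted: [1,2] [5,8] [11,13] [12,17] [16,19] [17,22] [22,23] [24,25] [25,26] [24,27] [23,28]
{[1,2]} hit by 2; {[5,8]} hit by 8; {[11,13],[12,17]} hit by 13; {[16,19],[17,22]} hit by 19; {[22,23]} hit by 23; {[24,25],[25,26],[24,27],[23,28]} hit by 25.
Points: 2, 8, 13, 19, 23, 25 (6 total).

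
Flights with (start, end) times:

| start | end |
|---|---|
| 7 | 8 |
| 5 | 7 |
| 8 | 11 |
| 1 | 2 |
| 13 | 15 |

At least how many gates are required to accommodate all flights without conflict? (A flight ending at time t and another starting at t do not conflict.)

Count concurrent intervals with a sweep; the peak is the room count.
Events (time:±→running): 1:+→1 … peak 1.

1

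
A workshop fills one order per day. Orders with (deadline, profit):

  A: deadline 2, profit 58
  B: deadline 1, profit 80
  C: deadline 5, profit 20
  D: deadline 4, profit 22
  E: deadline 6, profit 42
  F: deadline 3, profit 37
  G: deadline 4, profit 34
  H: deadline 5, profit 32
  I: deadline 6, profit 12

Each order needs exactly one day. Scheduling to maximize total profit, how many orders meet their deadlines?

6

By profit: B(d1,80), A(d2,58), E(d6,42), F(d3,37), G(d4,34), H(d5,32), D(d4,22), C(d5,20), I(d6,12)
B→slot 1; A→slot 2; E→slot 6; F→slot 3; G→slot 4; H→slot 5; D skipped; C skipped; I skipped.
6 of 9 scheduled.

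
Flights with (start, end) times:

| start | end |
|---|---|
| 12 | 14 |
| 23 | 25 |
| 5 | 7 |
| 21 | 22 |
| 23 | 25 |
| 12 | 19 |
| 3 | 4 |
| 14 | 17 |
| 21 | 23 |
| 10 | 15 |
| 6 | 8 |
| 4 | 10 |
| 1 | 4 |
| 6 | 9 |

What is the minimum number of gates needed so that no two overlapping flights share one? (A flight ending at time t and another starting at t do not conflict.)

Count concurrent intervals with a sweep; the peak is the room count.
starts: [1, 3, 4, 5, 6, 6, 10, 12, 12, 14, 21, 21, 23, 23]
ends:   [4, 4, 7, 8, 9, 10, 14, 15, 17, 19, 22, 23, 25, 25]
s1→1 s3→2 e4→1 e4→0 s4→1 s5→2 s6→3 s6→4  — peak 4.

4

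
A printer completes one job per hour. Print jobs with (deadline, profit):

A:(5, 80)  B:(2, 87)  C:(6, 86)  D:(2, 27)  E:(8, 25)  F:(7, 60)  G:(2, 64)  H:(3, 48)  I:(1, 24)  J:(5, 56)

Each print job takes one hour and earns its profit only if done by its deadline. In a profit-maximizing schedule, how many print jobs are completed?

8

By profit: B(d2,87), C(d6,86), A(d5,80), G(d2,64), F(d7,60), J(d5,56), H(d3,48), D(d2,27), E(d8,25), I(d1,24)
B→slot 2; C→slot 6; A→slot 5; G→slot 1; F→slot 7; J→slot 4; H→slot 3; D skipped; E→slot 8; I skipped.
8 of 10 scheduled.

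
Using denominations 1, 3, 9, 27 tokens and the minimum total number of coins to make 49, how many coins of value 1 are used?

Greedy: take as many of the largest coin as possible, then repeat with the remainder.
49 = 1×27 + 2×9 + 1×3 + 1×1
Count of 1: 1

1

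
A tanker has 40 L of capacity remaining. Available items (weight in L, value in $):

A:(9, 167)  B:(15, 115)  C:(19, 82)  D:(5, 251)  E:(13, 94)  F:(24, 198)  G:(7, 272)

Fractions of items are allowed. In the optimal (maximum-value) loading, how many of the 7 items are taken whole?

3

Ratios (sorted): D 50.20, G 38.86, A 18.56, F 8.25, B 7.67, E 7.23, C 4.32
take D (5 @ 251); take G (7 @ 272); take A (9 @ 167); take 19/24 of F → 156.75. Capacity used 40/40.
3 item(s) taken whole; one partial (take 19/24 of F).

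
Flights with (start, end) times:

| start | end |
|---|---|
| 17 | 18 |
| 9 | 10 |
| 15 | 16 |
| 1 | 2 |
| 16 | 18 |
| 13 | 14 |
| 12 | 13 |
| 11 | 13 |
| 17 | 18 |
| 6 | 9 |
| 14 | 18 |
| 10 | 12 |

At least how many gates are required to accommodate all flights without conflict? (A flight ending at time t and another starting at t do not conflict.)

starts: [1, 6, 9, 10, 11, 12, 13, 14, 15, 16, 17, 17]
ends:   [2, 9, 10, 12, 13, 13, 14, 16, 18, 18, 18, 18]
s1→1 e2→0 s6→1 e9→0 s9→1 e10→0 s10→1 s11→2 e12→1 s12→2 e13→1 e13→0 s13→1 e14→0 s14→1 s15→2 e16→1 s16→2 s17→3 s17→4  — peak 4.

4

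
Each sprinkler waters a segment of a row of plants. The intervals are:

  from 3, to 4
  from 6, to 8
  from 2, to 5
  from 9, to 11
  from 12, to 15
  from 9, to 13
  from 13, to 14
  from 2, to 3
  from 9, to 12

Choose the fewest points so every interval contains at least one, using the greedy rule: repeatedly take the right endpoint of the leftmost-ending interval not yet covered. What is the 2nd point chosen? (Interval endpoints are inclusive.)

Sort by right endpoint; whenever an interval is uncovered, place a point at its right end.
By right end: [2,3]  [3,4]  [2,5]  [6,8]  [9,11]  [9,12]  [9,13]  [13,14]  [12,15]
[2,3] uncovered → point at 3; [6,8] uncovered → point at 8; [9,11] uncovered → point at 11; [13,14] uncovered → point at 14.
Points: 3, 8, 11, 14 (4 total).

8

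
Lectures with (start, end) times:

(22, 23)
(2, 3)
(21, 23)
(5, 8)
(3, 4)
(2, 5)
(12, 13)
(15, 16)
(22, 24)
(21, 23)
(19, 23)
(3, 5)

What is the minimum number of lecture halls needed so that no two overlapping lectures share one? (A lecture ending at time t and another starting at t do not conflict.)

5

The answer is the maximum number of intervals overlapping at any instant.
starts: [2, 2, 3, 3, 5, 12, 15, 19, 21, 21, 22, 22]
ends:   [3, 4, 5, 5, 8, 13, 16, 23, 23, 23, 23, 24]
s2→1 s2→2 e3→1 s3→2 s3→3 e4→2 e5→1 e5→0 s5→1 e8→0 s12→1 e13→0 s15→1 e16→0 s19→1 s21→2 s21→3 s22→4 s22→5  — peak 5.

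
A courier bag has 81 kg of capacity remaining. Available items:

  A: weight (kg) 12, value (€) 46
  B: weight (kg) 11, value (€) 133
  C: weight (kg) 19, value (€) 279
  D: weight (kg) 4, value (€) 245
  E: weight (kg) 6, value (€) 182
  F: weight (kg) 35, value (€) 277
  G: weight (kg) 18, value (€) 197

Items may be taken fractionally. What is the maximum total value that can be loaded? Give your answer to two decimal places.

1218.03

Order: D (245/4=61.25) > E (182/6=30.33) > C (279/19=14.68) > B (133/11=12.09) > G (197/18=10.94) > F (277/35=7.91) > A (46/12=3.83)
Fill: take D (4 @ 245) → take E (6 @ 182) → take C (19 @ 279) → take B (11 @ 133) → take G (18 @ 197) → take 23/35 of F → 182.03; 81/81 used.
Total value = 1218.03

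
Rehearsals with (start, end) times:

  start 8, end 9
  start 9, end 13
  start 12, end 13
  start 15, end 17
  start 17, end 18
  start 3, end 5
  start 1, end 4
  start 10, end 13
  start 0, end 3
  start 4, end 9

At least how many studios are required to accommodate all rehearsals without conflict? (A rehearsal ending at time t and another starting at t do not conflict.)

Count concurrent intervals with a sweep; the peak is the room count.
starts: [0, 1, 3, 4, 8, 9, 10, 12, 15, 17]
ends:   [3, 4, 5, 9, 9, 13, 13, 13, 17, 18]
s0→1 s1→2 e3→1 s3→2 e4→1 s4→2 e5→1 s8→2 e9→1 e9→0 s9→1 s10→2 s12→3  — peak 3.

3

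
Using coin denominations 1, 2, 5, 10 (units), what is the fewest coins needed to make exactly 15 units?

2

15 = 1×10 + 1×5
Total coins = 1 + 1 = 2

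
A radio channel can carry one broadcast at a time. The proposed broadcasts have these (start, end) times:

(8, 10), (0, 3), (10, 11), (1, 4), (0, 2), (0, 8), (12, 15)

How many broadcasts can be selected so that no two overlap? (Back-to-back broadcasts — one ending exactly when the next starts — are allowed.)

4

Greedy by earliest finish: after sorting by end time, pick each interval compatible with the last pick.
Sorted by end: (0,2)  (0,3)  (1,4)  (0,8)  (8,10)  (10,11)  (12,15)
take (0,2); skip (1,4); skip (0,8); take (8,10); take (10,11); take (12,15).
Selected 4 broadcasts.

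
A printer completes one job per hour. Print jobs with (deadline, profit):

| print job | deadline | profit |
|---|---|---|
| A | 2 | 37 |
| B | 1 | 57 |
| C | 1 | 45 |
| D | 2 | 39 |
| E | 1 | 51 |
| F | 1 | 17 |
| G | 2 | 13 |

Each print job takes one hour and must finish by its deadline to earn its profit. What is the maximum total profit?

Profit order: B=57 E=51 C=45 D=39 A=37 F=17 G=13
Assign: B→slot 1, E skipped, C skipped, D→slot 2, A skipped, F skipped, G skipped.
Slots: [1:B] [2:D]
Profit = 57 + 39 = 96

96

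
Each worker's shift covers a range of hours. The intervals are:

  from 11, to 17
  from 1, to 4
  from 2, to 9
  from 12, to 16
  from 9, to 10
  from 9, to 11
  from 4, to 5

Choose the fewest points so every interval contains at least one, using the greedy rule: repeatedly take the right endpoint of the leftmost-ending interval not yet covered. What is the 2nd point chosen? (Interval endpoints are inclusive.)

10

Sorted: [1,4] [4,5] [2,9] [9,10] [9,11] [12,16] [11,17]
{[1,4],[4,5],[2,9]} hit by 4; {[9,10],[9,11]} hit by 10; {[12,16],[11,17]} hit by 16.
Points: 4, 10, 16 (3 total).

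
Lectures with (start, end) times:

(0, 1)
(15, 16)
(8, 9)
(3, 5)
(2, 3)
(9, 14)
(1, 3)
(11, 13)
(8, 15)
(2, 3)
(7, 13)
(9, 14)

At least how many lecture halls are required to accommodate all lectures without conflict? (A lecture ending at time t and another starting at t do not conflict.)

The answer is the maximum number of intervals overlapping at any instant.
starts: [0, 1, 2, 2, 3, 7, 8, 8, 9, 9, 11, 15]
ends:   [1, 3, 3, 3, 5, 9, 13, 13, 14, 14, 15, 16]
s0→1 e1→0 s1→1 s2→2 s2→3 e3→2 e3→1 e3→0 s3→1 e5→0 s7→1 s8→2 s8→3 e9→2 s9→3 s9→4 s11→5  — peak 5.

5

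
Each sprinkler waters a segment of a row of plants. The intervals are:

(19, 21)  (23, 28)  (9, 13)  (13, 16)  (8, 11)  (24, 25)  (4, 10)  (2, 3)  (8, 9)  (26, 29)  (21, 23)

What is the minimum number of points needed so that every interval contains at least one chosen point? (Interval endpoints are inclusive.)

By right end: [2,3]  [8,9]  [4,10]  [8,11]  [9,13]  [13,16]  [19,21]  [21,23]  [24,25]  [23,28]  [26,29]
[2,3] uncovered → point at 3; [8,9] uncovered → point at 9; [13,16] uncovered → point at 16; [19,21] uncovered → point at 21; [24,25] uncovered → point at 25; [26,29] uncovered → point at 29.
Points: 3, 9, 16, 21, 25, 29 (6 total).

6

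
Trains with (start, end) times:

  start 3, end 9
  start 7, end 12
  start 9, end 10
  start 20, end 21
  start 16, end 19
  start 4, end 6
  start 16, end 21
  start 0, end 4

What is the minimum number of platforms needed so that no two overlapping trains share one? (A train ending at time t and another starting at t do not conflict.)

Count concurrent intervals with a sweep; the peak is the room count.
starts: [0, 3, 4, 7, 9, 16, 16, 20]
ends:   [4, 6, 9, 10, 12, 19, 21, 21]
s0→1 s3→2  — peak 2.

2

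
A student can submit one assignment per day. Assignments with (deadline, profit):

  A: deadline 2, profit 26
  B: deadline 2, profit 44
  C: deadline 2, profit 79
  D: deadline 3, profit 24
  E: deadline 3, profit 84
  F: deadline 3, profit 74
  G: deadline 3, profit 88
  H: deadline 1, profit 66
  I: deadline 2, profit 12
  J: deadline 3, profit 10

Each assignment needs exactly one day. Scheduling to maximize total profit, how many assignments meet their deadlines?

Sort by profit descending; place each in the latest free slot ≤ its deadline.
By profit: G(d3,88), E(d3,84), C(d2,79), F(d3,74), H(d1,66), B(d2,44), A(d2,26), D(d3,24), I(d2,12), J(d3,10)
G→slot 3; E→slot 2; C→slot 1; F skipped; H skipped; B skipped; A skipped; D skipped; I skipped; J skipped.
3 of 10 scheduled.

3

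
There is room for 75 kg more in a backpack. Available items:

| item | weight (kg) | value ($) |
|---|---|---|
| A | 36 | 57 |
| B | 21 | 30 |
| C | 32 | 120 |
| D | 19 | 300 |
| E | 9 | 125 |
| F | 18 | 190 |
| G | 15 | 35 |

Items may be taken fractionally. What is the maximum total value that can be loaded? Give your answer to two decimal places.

723.75

Ratios (sorted): D 15.79, E 13.89, F 10.56, C 3.75, G 2.33, A 1.58, B 1.43
take D (19 @ 300); take E (9 @ 125); take F (18 @ 190); take 29/32 of C → 108.75. Capacity used 75/75.
Total value = 723.75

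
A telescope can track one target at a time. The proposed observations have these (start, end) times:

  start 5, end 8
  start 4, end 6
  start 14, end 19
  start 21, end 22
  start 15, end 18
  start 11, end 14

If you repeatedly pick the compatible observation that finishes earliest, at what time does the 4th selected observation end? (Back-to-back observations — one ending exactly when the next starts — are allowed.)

22

By end time: (4,6), (5,8), (11,14), (15,18), (14,19), (21,22).
Pick (4,6); next start ≥ 6 → (11,14); next start ≥ 14 → (15,18); next start ≥ 18 → (21,22).
Selected: (4,6) (11,14) (15,18) (21,22)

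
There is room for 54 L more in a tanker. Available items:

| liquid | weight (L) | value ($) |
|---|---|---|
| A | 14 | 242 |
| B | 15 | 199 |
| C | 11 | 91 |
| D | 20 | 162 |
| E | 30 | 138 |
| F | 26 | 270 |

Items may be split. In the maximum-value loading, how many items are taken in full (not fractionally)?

Sort by value per unit weight and fill in that order.
Ratios (sorted): A 17.29, B 13.27, F 10.38, C 8.27, D 8.10, E 4.60
take A (14 @ 242); take B (15 @ 199); take 25/26 of F → 259.62. Capacity used 54/54.
2 item(s) taken whole; one partial (take 25/26 of F).

2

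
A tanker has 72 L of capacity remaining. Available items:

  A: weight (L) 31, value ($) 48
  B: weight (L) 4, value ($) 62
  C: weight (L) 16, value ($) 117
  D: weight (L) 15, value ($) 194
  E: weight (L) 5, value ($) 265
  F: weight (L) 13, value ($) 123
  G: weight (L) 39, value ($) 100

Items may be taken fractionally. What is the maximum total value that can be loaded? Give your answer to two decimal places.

809.72

Order: E (265/5=53.00) > B (62/4=15.50) > D (194/15=12.93) > F (123/13=9.46) > C (117/16=7.31) > G (100/39=2.56) > A (48/31=1.55)
Fill: take E (5 @ 265) → take B (4 @ 62) → take D (15 @ 194) → take F (13 @ 123) → take C (16 @ 117) → take 19/39 of G → 48.72; 72/72 used.
Total value = 809.72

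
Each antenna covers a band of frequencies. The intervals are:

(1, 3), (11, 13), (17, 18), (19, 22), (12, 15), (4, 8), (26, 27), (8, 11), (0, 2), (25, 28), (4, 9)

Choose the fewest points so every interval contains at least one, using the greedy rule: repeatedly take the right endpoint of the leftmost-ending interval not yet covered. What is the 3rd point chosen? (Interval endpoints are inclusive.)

Sort by right endpoint; whenever an interval is uncovered, place a point at its right end.
Sorted: [0,2] [1,3] [4,8] [4,9] [8,11] [11,13] [12,15] [17,18] [19,22] [26,27] [25,28]
{[0,2],[1,3]} hit by 2; {[4,8],[4,9],[8,11]} hit by 8; {[11,13],[12,15]} hit by 13; {[17,18]} hit by 18; {[19,22]} hit by 22; {[26,27],[25,28]} hit by 27.
Points: 2, 8, 13, 18, 22, 27 (6 total).

13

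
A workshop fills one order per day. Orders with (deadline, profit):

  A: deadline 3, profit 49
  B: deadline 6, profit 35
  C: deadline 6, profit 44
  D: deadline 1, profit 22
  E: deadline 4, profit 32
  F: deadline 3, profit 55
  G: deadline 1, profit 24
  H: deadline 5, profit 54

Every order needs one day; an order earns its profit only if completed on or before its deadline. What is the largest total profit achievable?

269

Take jobs in profit order; each goes to the latest open slot no later than its deadline.
Profit order: F=55 H=54 A=49 C=44 B=35 E=32 G=24 D=22
Assign: F→slot 3, H→slot 5, A→slot 2, C→slot 6, B→slot 4, E→slot 1, G skipped, D skipped.
Slots: [1:E] [2:A] [3:F] [4:B] [5:H] [6:C]
Profit = 32 + 49 + 55 + 35 + 54 + 44 = 269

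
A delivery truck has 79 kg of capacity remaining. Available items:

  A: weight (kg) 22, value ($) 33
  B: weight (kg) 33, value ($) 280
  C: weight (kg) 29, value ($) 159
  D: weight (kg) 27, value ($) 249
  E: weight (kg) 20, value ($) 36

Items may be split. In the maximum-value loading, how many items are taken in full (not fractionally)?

2

Greedy by value/weight ratio, highest first.
Ratios (sorted): D 9.22, B 8.48, C 5.48, E 1.80, A 1.50
take D (27 @ 249); take B (33 @ 280); take 19/29 of C → 104.17. Capacity used 79/79.
2 item(s) taken whole; one partial (take 19/29 of C).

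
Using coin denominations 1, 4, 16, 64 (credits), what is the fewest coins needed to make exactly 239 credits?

11

Use the largest denomination that fits, subtract, and repeat.
239 − 3×64→47 − 2×16→15 − 3×4→3 − 3×1→0
Total coins = 3 + 2 + 3 + 3 = 11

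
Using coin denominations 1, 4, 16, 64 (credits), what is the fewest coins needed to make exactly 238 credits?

Use the largest denomination that fits, subtract, and repeat.
238 − 3×64→46 − 2×16→14 − 3×4→2 − 2×1→0
Total coins = 3 + 2 + 3 + 2 = 10

10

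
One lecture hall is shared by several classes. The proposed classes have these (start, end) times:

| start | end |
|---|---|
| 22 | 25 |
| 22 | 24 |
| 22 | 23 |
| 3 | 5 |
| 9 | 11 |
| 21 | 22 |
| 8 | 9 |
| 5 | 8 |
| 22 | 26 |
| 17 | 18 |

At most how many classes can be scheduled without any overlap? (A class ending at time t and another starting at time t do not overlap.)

Sort by end time and greedily take each interval whose start is ≥ the last chosen end.
Sorted by end: (3,5)  (5,8)  (8,9)  (9,11)  (17,18)  (21,22)  (22,23)  (22,24)  (22,25)  (22,26)
take (3,5); take (5,8); take (8,9); take (9,11); take (17,18); take (21,22); take (22,23).
Selected 7 classes.

7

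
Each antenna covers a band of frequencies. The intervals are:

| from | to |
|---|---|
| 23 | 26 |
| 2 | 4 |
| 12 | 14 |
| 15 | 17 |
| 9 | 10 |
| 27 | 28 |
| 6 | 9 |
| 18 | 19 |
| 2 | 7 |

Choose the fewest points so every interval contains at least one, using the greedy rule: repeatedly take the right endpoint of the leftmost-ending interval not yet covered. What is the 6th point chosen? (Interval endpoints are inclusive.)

Sort by right endpoint; whenever an interval is uncovered, place a point at its right end.
Sorted: [2,4] [2,7] [6,9] [9,10] [12,14] [15,17] [18,19] [23,26] [27,28]
{[2,4],[2,7]} hit by 4; {[6,9],[9,10]} hit by 9; {[12,14]} hit by 14; {[15,17]} hit by 17; {[18,19]} hit by 19; {[23,26]} hit by 26; {[27,28]} hit by 28.
Points: 4, 9, 14, 17, 19, 26, 28 (7 total).

26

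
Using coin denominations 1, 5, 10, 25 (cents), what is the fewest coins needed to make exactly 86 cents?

5

Use the largest denomination that fits, subtract, and repeat.
86 = 3×25 + 1×10 + 1×1
Total coins = 3 + 1 + 1 = 5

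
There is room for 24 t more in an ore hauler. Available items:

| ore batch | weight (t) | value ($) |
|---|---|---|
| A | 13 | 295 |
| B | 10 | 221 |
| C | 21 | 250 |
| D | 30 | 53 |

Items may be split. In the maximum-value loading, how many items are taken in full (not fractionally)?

2

Greedy by value/weight ratio, highest first.
Order: A (295/13=22.69) > B (221/10=22.10) > C (250/21=11.90) > D (53/30=1.77)
Fill: take A (13 @ 295) → take B (10 @ 221) → take 1/21 of C → 11.90; 24/24 used.
2 item(s) taken whole; one partial (take 1/21 of C).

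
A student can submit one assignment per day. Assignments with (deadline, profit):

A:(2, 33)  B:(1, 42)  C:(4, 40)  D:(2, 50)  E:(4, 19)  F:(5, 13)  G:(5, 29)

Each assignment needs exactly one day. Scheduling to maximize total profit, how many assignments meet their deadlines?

Take jobs in profit order; each goes to the latest open slot no later than its deadline.
Profit order: D=50 B=42 C=40 A=33 G=29 E=19 F=13
Assign: D→slot 2, B→slot 1, C→slot 4, A skipped, G→slot 5, E→slot 3, F skipped.
Slots: [1:B] [2:D] [3:E] [4:C] [5:G]
5 of 7 scheduled.

5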